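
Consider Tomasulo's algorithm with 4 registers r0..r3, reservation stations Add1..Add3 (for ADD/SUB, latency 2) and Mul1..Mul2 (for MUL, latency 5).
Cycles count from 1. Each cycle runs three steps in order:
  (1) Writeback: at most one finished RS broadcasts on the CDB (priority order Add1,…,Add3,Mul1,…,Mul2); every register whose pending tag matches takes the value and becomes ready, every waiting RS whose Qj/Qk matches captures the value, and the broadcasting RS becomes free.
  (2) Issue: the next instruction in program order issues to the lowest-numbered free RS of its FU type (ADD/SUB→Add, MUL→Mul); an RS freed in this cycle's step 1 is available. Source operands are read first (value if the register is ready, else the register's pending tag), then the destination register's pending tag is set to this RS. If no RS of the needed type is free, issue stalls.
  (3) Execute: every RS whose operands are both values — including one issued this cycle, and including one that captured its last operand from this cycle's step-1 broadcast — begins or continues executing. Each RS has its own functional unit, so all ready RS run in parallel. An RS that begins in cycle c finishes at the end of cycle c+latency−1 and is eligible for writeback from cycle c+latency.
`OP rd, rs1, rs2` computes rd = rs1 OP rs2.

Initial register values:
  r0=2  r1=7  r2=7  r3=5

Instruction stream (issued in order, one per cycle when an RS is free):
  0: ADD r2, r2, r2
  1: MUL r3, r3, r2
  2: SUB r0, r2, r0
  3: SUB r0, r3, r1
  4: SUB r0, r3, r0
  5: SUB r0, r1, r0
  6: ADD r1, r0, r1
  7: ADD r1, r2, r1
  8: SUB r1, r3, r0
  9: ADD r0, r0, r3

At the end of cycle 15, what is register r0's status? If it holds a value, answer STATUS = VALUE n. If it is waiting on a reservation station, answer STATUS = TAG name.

cycle 1: issue ADD r2<-Add1 // r0:2,r1:7,r2:Add1,r3:5
cycle 2: issue MUL r3<-Mul1 // r0:2,r1:7,r2:Add1,r3:Mul1
cycle 3: CDB Add1=14; issue SUB r0<-Add1 // r0:Add1,r1:7,r2:14,r3:Mul1
cycle 4: issue SUB r0<-Add2 // r0:Add2,r1:7,r2:14,r3:Mul1
cycle 5: CDB Add1=12; issue SUB r0<-Add1 // r0:Add1,r1:7,r2:14,r3:Mul1
cycle 6: issue SUB r0<-Add3 // r0:Add3,r1:7,r2:14,r3:Mul1
cycle 7: stall // r0:Add3,r1:7,r2:14,r3:Mul1
cycle 8: CDB Mul1=70; stall // r0:Add3,r1:7,r2:14,r3:70
cycle 9: stall // r0:Add3,r1:7,r2:14,r3:70
cycle 10: CDB Add2=63; issue ADD r1<-Add2 // r0:Add3,r1:Add2,r2:14,r3:70
cycle 11: stall // r0:Add3,r1:Add2,r2:14,r3:70
cycle 12: CDB Add1=7; issue ADD r1<-Add1 // r0:Add3,r1:Add1,r2:14,r3:70
cycle 13: stall // r0:Add3,r1:Add1,r2:14,r3:70
cycle 14: CDB Add3=0; issue SUB r1<-Add3 // r0:0,r1:Add3,r2:14,r3:70
cycle 15: stall // r0:0,r1:Add3,r2:14,r3:70

STATUS = VALUE 0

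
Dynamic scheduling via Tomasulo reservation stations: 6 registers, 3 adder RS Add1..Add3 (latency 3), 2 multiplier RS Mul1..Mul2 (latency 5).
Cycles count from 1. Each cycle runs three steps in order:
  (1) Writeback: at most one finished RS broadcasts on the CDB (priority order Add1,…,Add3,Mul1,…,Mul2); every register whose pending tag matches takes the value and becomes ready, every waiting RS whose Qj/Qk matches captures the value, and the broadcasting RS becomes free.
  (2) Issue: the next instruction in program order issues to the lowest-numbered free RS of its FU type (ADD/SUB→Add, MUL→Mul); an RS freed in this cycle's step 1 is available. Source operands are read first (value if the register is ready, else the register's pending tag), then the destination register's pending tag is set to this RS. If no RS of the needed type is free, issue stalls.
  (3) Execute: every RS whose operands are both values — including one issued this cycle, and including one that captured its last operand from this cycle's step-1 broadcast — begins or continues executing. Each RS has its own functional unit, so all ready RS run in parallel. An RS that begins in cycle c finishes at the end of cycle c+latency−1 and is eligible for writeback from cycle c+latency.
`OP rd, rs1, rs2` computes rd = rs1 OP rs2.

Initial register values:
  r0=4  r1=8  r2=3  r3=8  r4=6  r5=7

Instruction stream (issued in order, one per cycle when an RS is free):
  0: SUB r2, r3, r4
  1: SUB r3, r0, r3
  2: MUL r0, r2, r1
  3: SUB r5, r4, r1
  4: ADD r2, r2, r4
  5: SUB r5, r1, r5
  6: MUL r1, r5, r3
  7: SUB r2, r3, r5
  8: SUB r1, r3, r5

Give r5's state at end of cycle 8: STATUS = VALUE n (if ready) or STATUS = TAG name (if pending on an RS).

STATUS = TAG Add3

c1: issue SUB r2<-Add1 | r0:4,r1:8,r2:Add1,r3:8,r4:6,r5:7
c2: issue SUB r3<-Add2 | r0:4,r1:8,r2:Add1,r3:Add2,r4:6,r5:7
c3: issue MUL r0<-Mul1 | r0:Mul1,r1:8,r2:Add1,r3:Add2,r4:6,r5:7
c4: CDB Add1=2; issue SUB r5<-Add1 | r0:Mul1,r1:8,r2:2,r3:Add2,r4:6,r5:Add1
c5: CDB Add2=-4; issue ADD r2<-Add2 | r0:Mul1,r1:8,r2:Add2,r3:-4,r4:6,r5:Add1
c6: issue SUB r5<-Add3 | r0:Mul1,r1:8,r2:Add2,r3:-4,r4:6,r5:Add3
c7: CDB Add1=-2; issue MUL r1<-Mul2 | r0:Mul1,r1:Mul2,r2:Add2,r3:-4,r4:6,r5:Add3
c8: CDB Add2=8; issue SUB r2<-Add1 | r0:Mul1,r1:Mul2,r2:Add1,r3:-4,r4:6,r5:Add3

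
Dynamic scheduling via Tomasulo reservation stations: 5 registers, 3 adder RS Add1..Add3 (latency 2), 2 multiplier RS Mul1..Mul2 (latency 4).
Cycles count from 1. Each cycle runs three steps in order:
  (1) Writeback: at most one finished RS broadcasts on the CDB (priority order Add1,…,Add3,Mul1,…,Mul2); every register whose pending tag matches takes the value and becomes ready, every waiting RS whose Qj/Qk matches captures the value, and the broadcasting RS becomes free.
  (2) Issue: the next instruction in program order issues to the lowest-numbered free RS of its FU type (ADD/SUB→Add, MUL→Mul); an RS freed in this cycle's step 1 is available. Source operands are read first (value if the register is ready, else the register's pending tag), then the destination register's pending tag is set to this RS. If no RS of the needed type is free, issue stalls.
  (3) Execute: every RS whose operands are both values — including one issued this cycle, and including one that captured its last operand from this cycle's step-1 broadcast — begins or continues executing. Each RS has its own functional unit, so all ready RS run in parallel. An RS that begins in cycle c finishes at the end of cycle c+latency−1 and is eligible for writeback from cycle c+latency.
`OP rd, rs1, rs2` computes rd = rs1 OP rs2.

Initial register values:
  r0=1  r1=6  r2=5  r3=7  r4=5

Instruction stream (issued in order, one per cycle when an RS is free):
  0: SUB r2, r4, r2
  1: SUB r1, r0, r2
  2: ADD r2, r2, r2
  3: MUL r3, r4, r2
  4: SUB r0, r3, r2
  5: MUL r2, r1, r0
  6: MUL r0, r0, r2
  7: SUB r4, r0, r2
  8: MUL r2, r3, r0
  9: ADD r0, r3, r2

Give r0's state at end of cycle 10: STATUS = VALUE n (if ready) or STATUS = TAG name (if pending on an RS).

STATUS = TAG Mul1

cycle 1: issue SUB r2<-Add1 // r0:1,r1:6,r2:Add1,r3:7,r4:5
cycle 2: issue SUB r1<-Add2 // r0:1,r1:Add2,r2:Add1,r3:7,r4:5
cycle 3: CDB Add1=0; issue ADD r2<-Add1 // r0:1,r1:Add2,r2:Add1,r3:7,r4:5
cycle 4: issue MUL r3<-Mul1 // r0:1,r1:Add2,r2:Add1,r3:Mul1,r4:5
cycle 5: CDB Add1=0; issue SUB r0<-Add1 // r0:Add1,r1:Add2,r2:0,r3:Mul1,r4:5
cycle 6: CDB Add2=1; issue MUL r2<-Mul2 // r0:Add1,r1:1,r2:Mul2,r3:Mul1,r4:5
cycle 7: stall // r0:Add1,r1:1,r2:Mul2,r3:Mul1,r4:5
cycle 8: stall // r0:Add1,r1:1,r2:Mul2,r3:Mul1,r4:5
cycle 9: CDB Mul1=0; issue MUL r0<-Mul1 // r0:Mul1,r1:1,r2:Mul2,r3:0,r4:5
cycle 10: issue SUB r4<-Add2 // r0:Mul1,r1:1,r2:Mul2,r3:0,r4:Add2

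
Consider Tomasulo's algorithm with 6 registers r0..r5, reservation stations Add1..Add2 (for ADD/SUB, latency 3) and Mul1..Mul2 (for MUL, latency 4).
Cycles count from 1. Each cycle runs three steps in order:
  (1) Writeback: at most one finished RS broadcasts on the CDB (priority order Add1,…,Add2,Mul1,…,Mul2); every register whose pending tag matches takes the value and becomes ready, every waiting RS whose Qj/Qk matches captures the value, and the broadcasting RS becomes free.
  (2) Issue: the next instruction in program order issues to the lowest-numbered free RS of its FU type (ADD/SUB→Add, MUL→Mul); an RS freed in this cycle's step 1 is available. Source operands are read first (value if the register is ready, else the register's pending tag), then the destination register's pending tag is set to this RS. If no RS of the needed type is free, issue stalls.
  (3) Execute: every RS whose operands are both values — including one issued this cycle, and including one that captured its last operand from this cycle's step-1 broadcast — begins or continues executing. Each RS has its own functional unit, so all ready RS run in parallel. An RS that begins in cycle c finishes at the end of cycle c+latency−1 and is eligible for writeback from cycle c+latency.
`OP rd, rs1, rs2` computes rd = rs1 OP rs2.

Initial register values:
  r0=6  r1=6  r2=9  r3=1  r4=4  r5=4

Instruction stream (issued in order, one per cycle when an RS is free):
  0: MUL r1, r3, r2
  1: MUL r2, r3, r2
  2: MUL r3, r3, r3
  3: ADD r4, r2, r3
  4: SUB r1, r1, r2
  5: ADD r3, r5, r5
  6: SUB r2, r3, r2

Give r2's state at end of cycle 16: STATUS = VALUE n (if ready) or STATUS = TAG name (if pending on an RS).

c1: issue MUL r1<-Mul1 | r0:6,r1:Mul1,r2:9,r3:1,r4:4,r5:4
c2: issue MUL r2<-Mul2 | r0:6,r1:Mul1,r2:Mul2,r3:1,r4:4,r5:4
c3: stall | r0:6,r1:Mul1,r2:Mul2,r3:1,r4:4,r5:4
c4: stall | r0:6,r1:Mul1,r2:Mul2,r3:1,r4:4,r5:4
c5: CDB Mul1=9; issue MUL r3<-Mul1 | r0:6,r1:9,r2:Mul2,r3:Mul1,r4:4,r5:4
c6: CDB Mul2=9; issue ADD r4<-Add1 | r0:6,r1:9,r2:9,r3:Mul1,r4:Add1,r5:4
c7: issue SUB r1<-Add2 | r0:6,r1:Add2,r2:9,r3:Mul1,r4:Add1,r5:4
c8: stall | r0:6,r1:Add2,r2:9,r3:Mul1,r4:Add1,r5:4
c9: CDB Mul1=1; stall | r0:6,r1:Add2,r2:9,r3:1,r4:Add1,r5:4
c10: CDB Add2=0; issue ADD r3<-Add2 | r0:6,r1:0,r2:9,r3:Add2,r4:Add1,r5:4
c11: stall | r0:6,r1:0,r2:9,r3:Add2,r4:Add1,r5:4
c12: CDB Add1=10; issue SUB r2<-Add1 | r0:6,r1:0,r2:Add1,r3:Add2,r4:10,r5:4
c13: CDB Add2=8 | r0:6,r1:0,r2:Add1,r3:8,r4:10,r5:4
c14: - | r0:6,r1:0,r2:Add1,r3:8,r4:10,r5:4
c15: - | r0:6,r1:0,r2:Add1,r3:8,r4:10,r5:4
c16: CDB Add1=-1 | r0:6,r1:0,r2:-1,r3:8,r4:10,r5:4

STATUS = VALUE -1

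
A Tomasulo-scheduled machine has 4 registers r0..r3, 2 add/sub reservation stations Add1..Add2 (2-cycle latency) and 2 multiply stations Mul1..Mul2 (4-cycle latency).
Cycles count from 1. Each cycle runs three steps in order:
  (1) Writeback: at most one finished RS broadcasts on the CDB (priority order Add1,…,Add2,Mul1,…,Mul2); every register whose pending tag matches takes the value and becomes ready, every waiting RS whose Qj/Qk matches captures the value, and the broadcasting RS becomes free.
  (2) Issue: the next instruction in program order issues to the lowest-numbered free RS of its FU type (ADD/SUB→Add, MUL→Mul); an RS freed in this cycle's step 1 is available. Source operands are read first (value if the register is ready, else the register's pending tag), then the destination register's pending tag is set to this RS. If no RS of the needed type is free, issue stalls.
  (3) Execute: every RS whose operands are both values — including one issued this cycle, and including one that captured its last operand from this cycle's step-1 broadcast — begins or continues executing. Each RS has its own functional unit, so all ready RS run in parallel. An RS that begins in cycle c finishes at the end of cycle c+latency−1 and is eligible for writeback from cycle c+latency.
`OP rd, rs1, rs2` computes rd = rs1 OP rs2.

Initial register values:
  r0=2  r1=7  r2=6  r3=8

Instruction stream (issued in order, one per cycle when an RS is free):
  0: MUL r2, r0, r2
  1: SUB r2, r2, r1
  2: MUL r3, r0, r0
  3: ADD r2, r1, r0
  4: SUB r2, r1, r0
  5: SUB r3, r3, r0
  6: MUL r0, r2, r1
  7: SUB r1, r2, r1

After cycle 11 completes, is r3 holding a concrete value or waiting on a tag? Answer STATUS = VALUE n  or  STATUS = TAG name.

  c1: issue MUL r2<-Mul1  regs: r0:2,r1:7,r2:Mul1,r3:8
  c2: issue SUB r2<-Add1  regs: r0:2,r1:7,r2:Add1,r3:8
  c3: issue MUL r3<-Mul2  regs: r0:2,r1:7,r2:Add1,r3:Mul2
  c4: issue ADD r2<-Add2  regs: r0:2,r1:7,r2:Add2,r3:Mul2
  c5: CDB Mul1=12; stall  regs: r0:2,r1:7,r2:Add2,r3:Mul2
  c6: CDB Add2=9; issue SUB r2<-Add2  regs: r0:2,r1:7,r2:Add2,r3:Mul2
  c7: CDB Add1=5; issue SUB r3<-Add1  regs: r0:2,r1:7,r2:Add2,r3:Add1
  c8: CDB Add2=5; issue MUL r0<-Mul1  regs: r0:Mul1,r1:7,r2:5,r3:Add1
  c9: CDB Mul2=4; issue SUB r1<-Add2  regs: r0:Mul1,r1:Add2,r2:5,r3:Add1
  c10: -  regs: r0:Mul1,r1:Add2,r2:5,r3:Add1
  c11: CDB Add1=2  regs: r0:Mul1,r1:Add2,r2:5,r3:2

STATUS = VALUE 2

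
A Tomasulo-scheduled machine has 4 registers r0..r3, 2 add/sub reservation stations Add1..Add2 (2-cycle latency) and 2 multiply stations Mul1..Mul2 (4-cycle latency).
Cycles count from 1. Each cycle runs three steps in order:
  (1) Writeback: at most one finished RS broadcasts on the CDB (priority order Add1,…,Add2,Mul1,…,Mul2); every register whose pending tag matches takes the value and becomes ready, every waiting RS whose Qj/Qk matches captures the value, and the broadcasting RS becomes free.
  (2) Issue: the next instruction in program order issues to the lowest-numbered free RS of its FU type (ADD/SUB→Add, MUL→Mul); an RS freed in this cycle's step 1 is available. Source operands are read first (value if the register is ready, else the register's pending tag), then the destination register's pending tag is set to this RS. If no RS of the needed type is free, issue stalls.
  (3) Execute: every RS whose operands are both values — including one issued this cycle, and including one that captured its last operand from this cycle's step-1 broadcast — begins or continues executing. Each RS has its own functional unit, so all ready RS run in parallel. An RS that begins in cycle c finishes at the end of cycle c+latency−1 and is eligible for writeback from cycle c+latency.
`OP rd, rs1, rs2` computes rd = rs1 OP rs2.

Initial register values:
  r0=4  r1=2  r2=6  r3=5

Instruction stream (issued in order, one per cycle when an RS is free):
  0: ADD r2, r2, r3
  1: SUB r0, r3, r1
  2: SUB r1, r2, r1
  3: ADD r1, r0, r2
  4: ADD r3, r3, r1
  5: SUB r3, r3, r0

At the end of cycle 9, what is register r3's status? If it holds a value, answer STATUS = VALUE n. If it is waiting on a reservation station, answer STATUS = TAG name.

c1: issue ADD r2<-Add1 | r0:4,r1:2,r2:Add1,r3:5
c2: issue SUB r0<-Add2 | r0:Add2,r1:2,r2:Add1,r3:5
c3: CDB Add1=11; issue SUB r1<-Add1 | r0:Add2,r1:Add1,r2:11,r3:5
c4: CDB Add2=3; issue ADD r1<-Add2 | r0:3,r1:Add2,r2:11,r3:5
c5: CDB Add1=9; issue ADD r3<-Add1 | r0:3,r1:Add2,r2:11,r3:Add1
c6: CDB Add2=14; issue SUB r3<-Add2 | r0:3,r1:14,r2:11,r3:Add2
c7: - | r0:3,r1:14,r2:11,r3:Add2
c8: CDB Add1=19 | r0:3,r1:14,r2:11,r3:Add2
c9: - | r0:3,r1:14,r2:11,r3:Add2

STATUS = TAG Add2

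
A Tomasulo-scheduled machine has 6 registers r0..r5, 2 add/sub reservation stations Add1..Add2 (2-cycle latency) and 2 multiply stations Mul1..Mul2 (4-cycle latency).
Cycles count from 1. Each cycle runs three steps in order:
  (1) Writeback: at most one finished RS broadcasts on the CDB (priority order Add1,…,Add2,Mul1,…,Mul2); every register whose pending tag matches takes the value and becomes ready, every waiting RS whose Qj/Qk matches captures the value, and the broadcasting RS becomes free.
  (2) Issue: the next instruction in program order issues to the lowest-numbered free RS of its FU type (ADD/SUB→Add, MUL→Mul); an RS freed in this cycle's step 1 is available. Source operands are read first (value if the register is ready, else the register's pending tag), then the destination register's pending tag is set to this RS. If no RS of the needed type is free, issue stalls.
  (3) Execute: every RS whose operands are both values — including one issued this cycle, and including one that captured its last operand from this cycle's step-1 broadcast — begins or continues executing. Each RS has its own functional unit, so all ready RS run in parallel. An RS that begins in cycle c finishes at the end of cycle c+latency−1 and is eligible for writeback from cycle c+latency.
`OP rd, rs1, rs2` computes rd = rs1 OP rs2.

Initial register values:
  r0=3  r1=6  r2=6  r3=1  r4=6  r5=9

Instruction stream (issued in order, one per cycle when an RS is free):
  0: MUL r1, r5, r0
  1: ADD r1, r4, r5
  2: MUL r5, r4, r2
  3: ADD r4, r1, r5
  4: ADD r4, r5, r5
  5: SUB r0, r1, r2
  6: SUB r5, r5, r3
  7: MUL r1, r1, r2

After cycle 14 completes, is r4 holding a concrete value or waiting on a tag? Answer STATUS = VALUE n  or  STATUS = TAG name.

  c1: issue MUL r1<-Mul1  regs: r0:3,r1:Mul1,r2:6,r3:1,r4:6,r5:9
  c2: issue ADD r1<-Add1  regs: r0:3,r1:Add1,r2:6,r3:1,r4:6,r5:9
  c3: issue MUL r5<-Mul2  regs: r0:3,r1:Add1,r2:6,r3:1,r4:6,r5:Mul2
  c4: CDB Add1=15; issue ADD r4<-Add1  regs: r0:3,r1:15,r2:6,r3:1,r4:Add1,r5:Mul2
  c5: CDB Mul1=27; issue ADD r4<-Add2  regs: r0:3,r1:15,r2:6,r3:1,r4:Add2,r5:Mul2
  c6: stall  regs: r0:3,r1:15,r2:6,r3:1,r4:Add2,r5:Mul2
  c7: CDB Mul2=36; stall  regs: r0:3,r1:15,r2:6,r3:1,r4:Add2,r5:36
  c8: stall  regs: r0:3,r1:15,r2:6,r3:1,r4:Add2,r5:36
  c9: CDB Add1=51; issue SUB r0<-Add1  regs: r0:Add1,r1:15,r2:6,r3:1,r4:Add2,r5:36
  c10: CDB Add2=72; issue SUB r5<-Add2  regs: r0:Add1,r1:15,r2:6,r3:1,r4:72,r5:Add2
  c11: CDB Add1=9; issue MUL r1<-Mul1  regs: r0:9,r1:Mul1,r2:6,r3:1,r4:72,r5:Add2
  c12: CDB Add2=35  regs: r0:9,r1:Mul1,r2:6,r3:1,r4:72,r5:35
  c13: -  regs: r0:9,r1:Mul1,r2:6,r3:1,r4:72,r5:35
  c14: -  regs: r0:9,r1:Mul1,r2:6,r3:1,r4:72,r5:35

STATUS = VALUE 72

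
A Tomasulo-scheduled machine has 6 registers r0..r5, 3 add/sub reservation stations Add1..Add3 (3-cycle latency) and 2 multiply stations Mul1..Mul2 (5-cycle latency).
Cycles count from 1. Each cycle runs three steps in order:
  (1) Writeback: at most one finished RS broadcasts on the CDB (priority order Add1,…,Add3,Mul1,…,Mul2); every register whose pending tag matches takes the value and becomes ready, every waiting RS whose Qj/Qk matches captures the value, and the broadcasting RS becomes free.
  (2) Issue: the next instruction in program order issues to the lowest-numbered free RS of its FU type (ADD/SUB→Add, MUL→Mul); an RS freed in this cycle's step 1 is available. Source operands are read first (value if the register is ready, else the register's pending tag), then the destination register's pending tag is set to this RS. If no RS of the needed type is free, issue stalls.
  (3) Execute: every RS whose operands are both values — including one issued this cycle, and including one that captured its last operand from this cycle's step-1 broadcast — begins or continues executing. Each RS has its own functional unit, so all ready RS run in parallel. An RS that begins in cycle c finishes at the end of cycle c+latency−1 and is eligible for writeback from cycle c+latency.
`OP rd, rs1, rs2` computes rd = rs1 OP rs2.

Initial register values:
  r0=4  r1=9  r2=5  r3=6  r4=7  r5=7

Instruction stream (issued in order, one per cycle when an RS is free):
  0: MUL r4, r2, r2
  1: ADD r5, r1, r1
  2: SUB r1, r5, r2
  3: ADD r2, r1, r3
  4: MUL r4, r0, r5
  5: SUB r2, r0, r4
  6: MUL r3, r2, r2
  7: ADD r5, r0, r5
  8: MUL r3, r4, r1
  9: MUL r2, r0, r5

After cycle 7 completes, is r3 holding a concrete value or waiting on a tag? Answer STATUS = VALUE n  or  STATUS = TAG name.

cycle 1: issue MUL r4<-Mul1 // r0:4,r1:9,r2:5,r3:6,r4:Mul1,r5:7
cycle 2: issue ADD r5<-Add1 // r0:4,r1:9,r2:5,r3:6,r4:Mul1,r5:Add1
cycle 3: issue SUB r1<-Add2 // r0:4,r1:Add2,r2:5,r3:6,r4:Mul1,r5:Add1
cycle 4: issue ADD r2<-Add3 // r0:4,r1:Add2,r2:Add3,r3:6,r4:Mul1,r5:Add1
cycle 5: CDB Add1=18; issue MUL r4<-Mul2 // r0:4,r1:Add2,r2:Add3,r3:6,r4:Mul2,r5:18
cycle 6: CDB Mul1=25; issue SUB r2<-Add1 // r0:4,r1:Add2,r2:Add1,r3:6,r4:Mul2,r5:18
cycle 7: issue MUL r3<-Mul1 // r0:4,r1:Add2,r2:Add1,r3:Mul1,r4:Mul2,r5:18

STATUS = TAG Mul1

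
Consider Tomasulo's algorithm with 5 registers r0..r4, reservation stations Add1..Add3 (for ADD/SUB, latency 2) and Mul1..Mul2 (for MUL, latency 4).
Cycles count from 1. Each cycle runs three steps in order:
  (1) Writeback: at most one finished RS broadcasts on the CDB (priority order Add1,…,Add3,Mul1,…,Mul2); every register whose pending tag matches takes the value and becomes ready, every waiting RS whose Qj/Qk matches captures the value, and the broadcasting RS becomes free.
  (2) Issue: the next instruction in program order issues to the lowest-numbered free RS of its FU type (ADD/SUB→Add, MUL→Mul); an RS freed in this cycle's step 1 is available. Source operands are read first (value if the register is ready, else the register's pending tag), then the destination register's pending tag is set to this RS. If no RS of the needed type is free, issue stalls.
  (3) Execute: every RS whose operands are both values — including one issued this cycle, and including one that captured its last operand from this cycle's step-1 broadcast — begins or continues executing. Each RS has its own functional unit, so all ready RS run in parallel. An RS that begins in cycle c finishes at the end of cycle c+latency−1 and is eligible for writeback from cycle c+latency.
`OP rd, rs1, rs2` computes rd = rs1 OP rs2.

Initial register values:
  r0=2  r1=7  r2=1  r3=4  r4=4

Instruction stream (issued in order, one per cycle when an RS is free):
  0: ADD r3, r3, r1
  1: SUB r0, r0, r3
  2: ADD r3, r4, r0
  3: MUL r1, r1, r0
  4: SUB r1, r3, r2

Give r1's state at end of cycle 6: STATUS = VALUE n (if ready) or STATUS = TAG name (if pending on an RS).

cycle 1: issue ADD r3<-Add1 // r0:2,r1:7,r2:1,r3:Add1,r4:4
cycle 2: issue SUB r0<-Add2 // r0:Add2,r1:7,r2:1,r3:Add1,r4:4
cycle 3: CDB Add1=11; issue ADD r3<-Add1 // r0:Add2,r1:7,r2:1,r3:Add1,r4:4
cycle 4: issue MUL r1<-Mul1 // r0:Add2,r1:Mul1,r2:1,r3:Add1,r4:4
cycle 5: CDB Add2=-9; issue SUB r1<-Add2 // r0:-9,r1:Add2,r2:1,r3:Add1,r4:4
cycle 6: - // r0:-9,r1:Add2,r2:1,r3:Add1,r4:4

STATUS = TAG Add2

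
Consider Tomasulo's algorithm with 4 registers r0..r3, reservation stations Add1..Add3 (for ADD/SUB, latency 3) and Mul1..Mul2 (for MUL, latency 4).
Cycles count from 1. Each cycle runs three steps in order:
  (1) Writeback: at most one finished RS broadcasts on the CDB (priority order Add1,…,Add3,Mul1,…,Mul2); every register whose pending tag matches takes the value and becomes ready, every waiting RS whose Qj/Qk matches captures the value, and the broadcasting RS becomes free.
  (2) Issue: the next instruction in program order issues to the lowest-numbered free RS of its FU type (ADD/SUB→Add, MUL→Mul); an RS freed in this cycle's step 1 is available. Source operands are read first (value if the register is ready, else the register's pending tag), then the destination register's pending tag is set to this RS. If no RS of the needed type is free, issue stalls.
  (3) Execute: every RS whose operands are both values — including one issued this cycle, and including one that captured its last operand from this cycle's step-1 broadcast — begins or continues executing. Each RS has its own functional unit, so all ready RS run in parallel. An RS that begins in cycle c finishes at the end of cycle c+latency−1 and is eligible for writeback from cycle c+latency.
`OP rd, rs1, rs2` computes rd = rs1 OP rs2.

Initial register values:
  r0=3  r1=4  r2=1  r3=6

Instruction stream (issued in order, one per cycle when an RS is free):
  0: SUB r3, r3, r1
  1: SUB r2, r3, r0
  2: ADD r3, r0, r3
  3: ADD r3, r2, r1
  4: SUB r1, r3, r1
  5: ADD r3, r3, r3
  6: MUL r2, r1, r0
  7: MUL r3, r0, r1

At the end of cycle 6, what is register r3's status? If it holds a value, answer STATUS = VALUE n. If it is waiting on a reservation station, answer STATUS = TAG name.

  c1: issue SUB r3<-Add1  regs: r0:3,r1:4,r2:1,r3:Add1
  c2: issue SUB r2<-Add2  regs: r0:3,r1:4,r2:Add2,r3:Add1
  c3: issue ADD r3<-Add3  regs: r0:3,r1:4,r2:Add2,r3:Add3
  c4: CDB Add1=2; issue ADD r3<-Add1  regs: r0:3,r1:4,r2:Add2,r3:Add1
  c5: stall  regs: r0:3,r1:4,r2:Add2,r3:Add1
  c6: stall  regs: r0:3,r1:4,r2:Add2,r3:Add1

STATUS = TAG Add1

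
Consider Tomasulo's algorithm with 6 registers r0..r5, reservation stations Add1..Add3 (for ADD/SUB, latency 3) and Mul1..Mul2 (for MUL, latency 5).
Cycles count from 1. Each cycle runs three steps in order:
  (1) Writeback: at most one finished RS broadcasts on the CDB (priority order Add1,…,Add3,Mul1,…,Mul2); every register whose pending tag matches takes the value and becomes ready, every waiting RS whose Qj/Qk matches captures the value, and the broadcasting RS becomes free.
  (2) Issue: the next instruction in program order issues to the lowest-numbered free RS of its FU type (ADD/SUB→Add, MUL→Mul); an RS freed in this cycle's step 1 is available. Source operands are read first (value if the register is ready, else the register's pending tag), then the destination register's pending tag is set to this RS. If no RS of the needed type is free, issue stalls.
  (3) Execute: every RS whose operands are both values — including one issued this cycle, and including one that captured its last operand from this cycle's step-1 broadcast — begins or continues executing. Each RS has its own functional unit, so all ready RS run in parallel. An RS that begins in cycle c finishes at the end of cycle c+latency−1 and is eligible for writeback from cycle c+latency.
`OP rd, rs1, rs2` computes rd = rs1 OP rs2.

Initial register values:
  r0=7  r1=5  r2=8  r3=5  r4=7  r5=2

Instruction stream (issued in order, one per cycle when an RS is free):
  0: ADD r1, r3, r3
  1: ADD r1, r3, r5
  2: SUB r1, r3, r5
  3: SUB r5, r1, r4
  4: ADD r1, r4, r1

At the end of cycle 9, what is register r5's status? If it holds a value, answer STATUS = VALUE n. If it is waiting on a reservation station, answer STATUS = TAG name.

STATUS = VALUE -4

cycle 1: issue ADD r1<-Add1 // r0:7,r1:Add1,r2:8,r3:5,r4:7,r5:2
cycle 2: issue ADD r1<-Add2 // r0:7,r1:Add2,r2:8,r3:5,r4:7,r5:2
cycle 3: issue SUB r1<-Add3 // r0:7,r1:Add3,r2:8,r3:5,r4:7,r5:2
cycle 4: CDB Add1=10; issue SUB r5<-Add1 // r0:7,r1:Add3,r2:8,r3:5,r4:7,r5:Add1
cycle 5: CDB Add2=7; issue ADD r1<-Add2 // r0:7,r1:Add2,r2:8,r3:5,r4:7,r5:Add1
cycle 6: CDB Add3=3 // r0:7,r1:Add2,r2:8,r3:5,r4:7,r5:Add1
cycle 7: - // r0:7,r1:Add2,r2:8,r3:5,r4:7,r5:Add1
cycle 8: - // r0:7,r1:Add2,r2:8,r3:5,r4:7,r5:Add1
cycle 9: CDB Add1=-4 // r0:7,r1:Add2,r2:8,r3:5,r4:7,r5:-4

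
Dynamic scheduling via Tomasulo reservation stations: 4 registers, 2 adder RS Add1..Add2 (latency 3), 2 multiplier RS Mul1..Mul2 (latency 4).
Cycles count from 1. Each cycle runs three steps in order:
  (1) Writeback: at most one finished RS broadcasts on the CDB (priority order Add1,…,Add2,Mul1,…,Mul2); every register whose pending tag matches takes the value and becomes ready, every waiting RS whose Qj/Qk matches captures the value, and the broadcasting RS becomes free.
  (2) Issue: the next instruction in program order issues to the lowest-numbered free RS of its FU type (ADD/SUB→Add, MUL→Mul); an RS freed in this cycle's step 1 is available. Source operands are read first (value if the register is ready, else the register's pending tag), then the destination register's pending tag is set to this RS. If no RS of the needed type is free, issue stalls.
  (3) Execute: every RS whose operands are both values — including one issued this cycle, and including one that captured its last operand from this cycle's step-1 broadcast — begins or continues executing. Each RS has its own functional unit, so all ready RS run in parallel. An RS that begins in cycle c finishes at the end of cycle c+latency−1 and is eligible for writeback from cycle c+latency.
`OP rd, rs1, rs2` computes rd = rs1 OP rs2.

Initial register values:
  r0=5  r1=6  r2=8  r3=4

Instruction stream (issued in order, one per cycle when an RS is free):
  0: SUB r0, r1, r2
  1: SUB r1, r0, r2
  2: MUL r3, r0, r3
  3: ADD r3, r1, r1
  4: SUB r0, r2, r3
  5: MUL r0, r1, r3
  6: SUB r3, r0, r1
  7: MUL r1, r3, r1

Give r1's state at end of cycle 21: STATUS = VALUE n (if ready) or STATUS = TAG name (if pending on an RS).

  c1: issue SUB r0<-Add1  regs: r0:Add1,r1:6,r2:8,r3:4
  c2: issue SUB r1<-Add2  regs: r0:Add1,r1:Add2,r2:8,r3:4
  c3: issue MUL r3<-Mul1  regs: r0:Add1,r1:Add2,r2:8,r3:Mul1
  c4: CDB Add1=-2; issue ADD r3<-Add1  regs: r0:-2,r1:Add2,r2:8,r3:Add1
  c5: stall  regs: r0:-2,r1:Add2,r2:8,r3:Add1
  c6: stall  regs: r0:-2,r1:Add2,r2:8,r3:Add1
  c7: CDB Add2=-10; issue SUB r0<-Add2  regs: r0:Add2,r1:-10,r2:8,r3:Add1
  c8: CDB Mul1=-8; issue MUL r0<-Mul1  regs: r0:Mul1,r1:-10,r2:8,r3:Add1
  c9: stall  regs: r0:Mul1,r1:-10,r2:8,r3:Add1
  c10: CDB Add1=-20; issue SUB r3<-Add1  regs: r0:Mul1,r1:-10,r2:8,r3:Add1
  c11: issue MUL r1<-Mul2  regs: r0:Mul1,r1:Mul2,r2:8,r3:Add1
  c12: -  regs: r0:Mul1,r1:Mul2,r2:8,r3:Add1
  c13: CDB Add2=28  regs: r0:Mul1,r1:Mul2,r2:8,r3:Add1
  c14: CDB Mul1=200  regs: r0:200,r1:Mul2,r2:8,r3:Add1
  c15: -  regs: r0:200,r1:Mul2,r2:8,r3:Add1
  c16: -  regs: r0:200,r1:Mul2,r2:8,r3:Add1
  c17: CDB Add1=210  regs: r0:200,r1:Mul2,r2:8,r3:210
  c18: -  regs: r0:200,r1:Mul2,r2:8,r3:210
  c19: -  regs: r0:200,r1:Mul2,r2:8,r3:210
  c20: -  regs: r0:200,r1:Mul2,r2:8,r3:210
  c21: CDB Mul2=-2100  regs: r0:200,r1:-2100,r2:8,r3:210

STATUS = VALUE -2100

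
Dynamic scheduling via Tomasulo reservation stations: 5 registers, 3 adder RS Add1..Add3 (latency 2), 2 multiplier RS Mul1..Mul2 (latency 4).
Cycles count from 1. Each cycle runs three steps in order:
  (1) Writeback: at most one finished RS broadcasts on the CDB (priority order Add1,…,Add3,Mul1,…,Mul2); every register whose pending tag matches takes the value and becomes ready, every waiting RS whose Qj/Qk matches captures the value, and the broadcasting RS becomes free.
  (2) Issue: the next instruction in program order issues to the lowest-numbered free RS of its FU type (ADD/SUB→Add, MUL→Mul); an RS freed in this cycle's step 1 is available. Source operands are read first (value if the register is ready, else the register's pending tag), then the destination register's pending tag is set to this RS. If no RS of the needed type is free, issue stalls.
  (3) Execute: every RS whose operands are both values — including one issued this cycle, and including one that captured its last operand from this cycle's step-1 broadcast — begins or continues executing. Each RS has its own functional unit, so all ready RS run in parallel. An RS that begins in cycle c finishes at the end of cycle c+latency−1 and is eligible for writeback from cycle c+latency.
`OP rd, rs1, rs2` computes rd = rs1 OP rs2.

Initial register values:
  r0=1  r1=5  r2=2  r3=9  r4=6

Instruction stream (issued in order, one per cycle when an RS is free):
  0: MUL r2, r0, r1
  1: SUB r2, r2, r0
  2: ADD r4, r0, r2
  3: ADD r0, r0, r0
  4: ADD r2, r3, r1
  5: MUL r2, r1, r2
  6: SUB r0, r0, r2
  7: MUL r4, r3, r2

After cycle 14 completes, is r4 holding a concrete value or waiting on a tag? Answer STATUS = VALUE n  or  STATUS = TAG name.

  c1: issue MUL r2<-Mul1  regs: r0:1,r1:5,r2:Mul1,r3:9,r4:6
  c2: issue SUB r2<-Add1  regs: r0:1,r1:5,r2:Add1,r3:9,r4:6
  c3: issue ADD r4<-Add2  regs: r0:1,r1:5,r2:Add1,r3:9,r4:Add2
  c4: issue ADD r0<-Add3  regs: r0:Add3,r1:5,r2:Add1,r3:9,r4:Add2
  c5: CDB Mul1=5; stall  regs: r0:Add3,r1:5,r2:Add1,r3:9,r4:Add2
  c6: CDB Add3=2; issue ADD r2<-Add3  regs: r0:2,r1:5,r2:Add3,r3:9,r4:Add2
  c7: CDB Add1=4; issue MUL r2<-Mul1  regs: r0:2,r1:5,r2:Mul1,r3:9,r4:Add2
  c8: CDB Add3=14; issue SUB r0<-Add1  regs: r0:Add1,r1:5,r2:Mul1,r3:9,r4:Add2
  c9: CDB Add2=5; issue MUL r4<-Mul2  regs: r0:Add1,r1:5,r2:Mul1,r3:9,r4:Mul2
  c10: -  regs: r0:Add1,r1:5,r2:Mul1,r3:9,r4:Mul2
  c11: -  regs: r0:Add1,r1:5,r2:Mul1,r3:9,r4:Mul2
  c12: CDB Mul1=70  regs: r0:Add1,r1:5,r2:70,r3:9,r4:Mul2
  c13: -  regs: r0:Add1,r1:5,r2:70,r3:9,r4:Mul2
  c14: CDB Add1=-68  regs: r0:-68,r1:5,r2:70,r3:9,r4:Mul2

STATUS = TAG Mul2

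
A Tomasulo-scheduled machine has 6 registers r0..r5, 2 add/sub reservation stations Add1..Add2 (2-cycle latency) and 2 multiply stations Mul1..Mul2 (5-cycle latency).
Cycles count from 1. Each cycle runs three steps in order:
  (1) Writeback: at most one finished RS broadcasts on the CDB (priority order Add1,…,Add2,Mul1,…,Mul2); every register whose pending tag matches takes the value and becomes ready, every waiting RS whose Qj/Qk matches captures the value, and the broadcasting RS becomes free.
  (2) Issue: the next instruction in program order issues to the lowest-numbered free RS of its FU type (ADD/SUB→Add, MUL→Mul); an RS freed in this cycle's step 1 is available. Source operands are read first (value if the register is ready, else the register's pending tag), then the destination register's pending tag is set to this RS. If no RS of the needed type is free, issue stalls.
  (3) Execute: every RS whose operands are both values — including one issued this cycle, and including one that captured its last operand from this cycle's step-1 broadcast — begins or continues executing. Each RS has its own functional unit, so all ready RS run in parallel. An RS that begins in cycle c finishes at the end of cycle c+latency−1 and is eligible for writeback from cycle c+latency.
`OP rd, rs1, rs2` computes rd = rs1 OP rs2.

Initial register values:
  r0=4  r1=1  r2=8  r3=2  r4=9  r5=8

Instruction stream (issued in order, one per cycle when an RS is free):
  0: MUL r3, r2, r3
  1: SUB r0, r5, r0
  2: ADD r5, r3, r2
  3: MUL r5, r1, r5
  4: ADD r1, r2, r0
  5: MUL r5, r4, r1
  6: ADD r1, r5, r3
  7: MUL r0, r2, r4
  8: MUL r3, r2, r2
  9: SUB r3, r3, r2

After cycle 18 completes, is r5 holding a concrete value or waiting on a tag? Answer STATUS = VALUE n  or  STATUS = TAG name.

STATUS = VALUE 108

c1: issue MUL r3<-Mul1 | r0:4,r1:1,r2:8,r3:Mul1,r4:9,r5:8
c2: issue SUB r0<-Add1 | r0:Add1,r1:1,r2:8,r3:Mul1,r4:9,r5:8
c3: issue ADD r5<-Add2 | r0:Add1,r1:1,r2:8,r3:Mul1,r4:9,r5:Add2
c4: CDB Add1=4; issue MUL r5<-Mul2 | r0:4,r1:1,r2:8,r3:Mul1,r4:9,r5:Mul2
c5: issue ADD r1<-Add1 | r0:4,r1:Add1,r2:8,r3:Mul1,r4:9,r5:Mul2
c6: CDB Mul1=16; issue MUL r5<-Mul1 | r0:4,r1:Add1,r2:8,r3:16,r4:9,r5:Mul1
c7: CDB Add1=12; issue ADD r1<-Add1 | r0:4,r1:Add1,r2:8,r3:16,r4:9,r5:Mul1
c8: CDB Add2=24; stall | r0:4,r1:Add1,r2:8,r3:16,r4:9,r5:Mul1
c9: stall | r0:4,r1:Add1,r2:8,r3:16,r4:9,r5:Mul1
c10: stall | r0:4,r1:Add1,r2:8,r3:16,r4:9,r5:Mul1
c11: stall | r0:4,r1:Add1,r2:8,r3:16,r4:9,r5:Mul1
c12: CDB Mul1=108; issue MUL r0<-Mul1 | r0:Mul1,r1:Add1,r2:8,r3:16,r4:9,r5:108
c13: CDB Mul2=24; issue MUL r3<-Mul2 | r0:Mul1,r1:Add1,r2:8,r3:Mul2,r4:9,r5:108
c14: CDB Add1=124; issue SUB r3<-Add1 | r0:Mul1,r1:124,r2:8,r3:Add1,r4:9,r5:108
c15: - | r0:Mul1,r1:124,r2:8,r3:Add1,r4:9,r5:108
c16: - | r0:Mul1,r1:124,r2:8,r3:Add1,r4:9,r5:108
c17: CDB Mul1=72 | r0:72,r1:124,r2:8,r3:Add1,r4:9,r5:108
c18: CDB Mul2=64 | r0:72,r1:124,r2:8,r3:Add1,r4:9,r5:108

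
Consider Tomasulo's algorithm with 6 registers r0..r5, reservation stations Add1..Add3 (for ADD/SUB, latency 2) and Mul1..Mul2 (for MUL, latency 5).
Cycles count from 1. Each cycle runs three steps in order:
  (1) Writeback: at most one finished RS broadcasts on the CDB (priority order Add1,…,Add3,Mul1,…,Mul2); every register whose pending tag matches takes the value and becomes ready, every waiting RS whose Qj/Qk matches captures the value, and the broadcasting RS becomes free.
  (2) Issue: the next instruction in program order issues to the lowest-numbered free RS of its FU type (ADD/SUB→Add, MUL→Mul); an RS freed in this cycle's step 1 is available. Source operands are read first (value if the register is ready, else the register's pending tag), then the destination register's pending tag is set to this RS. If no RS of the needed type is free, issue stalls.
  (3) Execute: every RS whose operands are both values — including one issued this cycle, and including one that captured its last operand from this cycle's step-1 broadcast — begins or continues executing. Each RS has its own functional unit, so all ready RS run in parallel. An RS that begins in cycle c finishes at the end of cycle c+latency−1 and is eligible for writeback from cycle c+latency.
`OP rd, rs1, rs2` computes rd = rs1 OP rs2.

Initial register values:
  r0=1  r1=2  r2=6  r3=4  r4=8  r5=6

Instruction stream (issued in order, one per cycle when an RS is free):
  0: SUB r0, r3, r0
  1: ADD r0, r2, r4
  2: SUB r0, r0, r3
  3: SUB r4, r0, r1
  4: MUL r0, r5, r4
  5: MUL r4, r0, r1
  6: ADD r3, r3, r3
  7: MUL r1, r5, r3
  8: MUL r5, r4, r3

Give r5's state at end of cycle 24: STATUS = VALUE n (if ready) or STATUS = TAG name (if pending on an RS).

cycle 1: issue SUB r0<-Add1 // r0:Add1,r1:2,r2:6,r3:4,r4:8,r5:6
cycle 2: issue ADD r0<-Add2 // r0:Add2,r1:2,r2:6,r3:4,r4:8,r5:6
cycle 3: CDB Add1=3; issue SUB r0<-Add1 // r0:Add1,r1:2,r2:6,r3:4,r4:8,r5:6
cycle 4: CDB Add2=14; issue SUB r4<-Add2 // r0:Add1,r1:2,r2:6,r3:4,r4:Add2,r5:6
cycle 5: issue MUL r0<-Mul1 // r0:Mul1,r1:2,r2:6,r3:4,r4:Add2,r5:6
cycle 6: CDB Add1=10; issue MUL r4<-Mul2 // r0:Mul1,r1:2,r2:6,r3:4,r4:Mul2,r5:6
cycle 7: issue ADD r3<-Add1 // r0:Mul1,r1:2,r2:6,r3:Add1,r4:Mul2,r5:6
cycle 8: CDB Add2=8; stall // r0:Mul1,r1:2,r2:6,r3:Add1,r4:Mul2,r5:6
cycle 9: CDB Add1=8; stall // r0:Mul1,r1:2,r2:6,r3:8,r4:Mul2,r5:6
cycle 10: stall // r0:Mul1,r1:2,r2:6,r3:8,r4:Mul2,r5:6
cycle 11: stall // r0:Mul1,r1:2,r2:6,r3:8,r4:Mul2,r5:6
cycle 12: stall // r0:Mul1,r1:2,r2:6,r3:8,r4:Mul2,r5:6
cycle 13: CDB Mul1=48; issue MUL r1<-Mul1 // r0:48,r1:Mul1,r2:6,r3:8,r4:Mul2,r5:6
cycle 14: stall // r0:48,r1:Mul1,r2:6,r3:8,r4:Mul2,r5:6
cycle 15: stall // r0:48,r1:Mul1,r2:6,r3:8,r4:Mul2,r5:6
cycle 16: stall // r0:48,r1:Mul1,r2:6,r3:8,r4:Mul2,r5:6
cycle 17: stall // r0:48,r1:Mul1,r2:6,r3:8,r4:Mul2,r5:6
cycle 18: CDB Mul1=48; issue MUL r5<-Mul1 // r0:48,r1:48,r2:6,r3:8,r4:Mul2,r5:Mul1
cycle 19: CDB Mul2=96 // r0:48,r1:48,r2:6,r3:8,r4:96,r5:Mul1
cycle 20: - // r0:48,r1:48,r2:6,r3:8,r4:96,r5:Mul1
cycle 21: - // r0:48,r1:48,r2:6,r3:8,r4:96,r5:Mul1
cycle 22: - // r0:48,r1:48,r2:6,r3:8,r4:96,r5:Mul1
cycle 23: - // r0:48,r1:48,r2:6,r3:8,r4:96,r5:Mul1
cycle 24: CDB Mul1=768 // r0:48,r1:48,r2:6,r3:8,r4:96,r5:768

STATUS = VALUE 768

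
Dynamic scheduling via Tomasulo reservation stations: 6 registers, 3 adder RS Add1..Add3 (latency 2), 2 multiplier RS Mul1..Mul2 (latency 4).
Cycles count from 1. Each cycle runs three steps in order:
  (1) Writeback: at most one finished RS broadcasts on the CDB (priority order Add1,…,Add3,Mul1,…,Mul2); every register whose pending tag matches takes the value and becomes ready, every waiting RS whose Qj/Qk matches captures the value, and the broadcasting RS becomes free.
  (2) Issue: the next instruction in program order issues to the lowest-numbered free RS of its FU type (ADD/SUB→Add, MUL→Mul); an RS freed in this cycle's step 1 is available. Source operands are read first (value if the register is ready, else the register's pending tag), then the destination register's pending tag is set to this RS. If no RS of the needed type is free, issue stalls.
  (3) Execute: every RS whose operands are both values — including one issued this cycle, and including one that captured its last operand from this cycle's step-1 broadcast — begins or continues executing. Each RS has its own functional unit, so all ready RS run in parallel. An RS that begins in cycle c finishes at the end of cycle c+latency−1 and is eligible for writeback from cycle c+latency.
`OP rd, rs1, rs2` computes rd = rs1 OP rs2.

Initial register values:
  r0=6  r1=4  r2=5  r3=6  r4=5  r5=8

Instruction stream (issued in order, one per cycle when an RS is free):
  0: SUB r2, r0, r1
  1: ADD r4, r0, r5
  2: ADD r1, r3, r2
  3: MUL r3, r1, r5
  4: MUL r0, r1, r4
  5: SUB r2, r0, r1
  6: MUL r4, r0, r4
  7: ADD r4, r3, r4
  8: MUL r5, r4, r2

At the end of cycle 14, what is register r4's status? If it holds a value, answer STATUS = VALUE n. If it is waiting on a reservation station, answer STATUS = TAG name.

cycle 1: issue SUB r2<-Add1 // r0:6,r1:4,r2:Add1,r3:6,r4:5,r5:8
cycle 2: issue ADD r4<-Add2 // r0:6,r1:4,r2:Add1,r3:6,r4:Add2,r5:8
cycle 3: CDB Add1=2; issue ADD r1<-Add1 // r0:6,r1:Add1,r2:2,r3:6,r4:Add2,r5:8
cycle 4: CDB Add2=14; issue MUL r3<-Mul1 // r0:6,r1:Add1,r2:2,r3:Mul1,r4:14,r5:8
cycle 5: CDB Add1=8; issue MUL r0<-Mul2 // r0:Mul2,r1:8,r2:2,r3:Mul1,r4:14,r5:8
cycle 6: issue SUB r2<-Add1 // r0:Mul2,r1:8,r2:Add1,r3:Mul1,r4:14,r5:8
cycle 7: stall // r0:Mul2,r1:8,r2:Add1,r3:Mul1,r4:14,r5:8
cycle 8: stall // r0:Mul2,r1:8,r2:Add1,r3:Mul1,r4:14,r5:8
cycle 9: CDB Mul1=64; issue MUL r4<-Mul1 // r0:Mul2,r1:8,r2:Add1,r3:64,r4:Mul1,r5:8
cycle 10: CDB Mul2=112; issue ADD r4<-Add2 // r0:112,r1:8,r2:Add1,r3:64,r4:Add2,r5:8
cycle 11: issue MUL r5<-Mul2 // r0:112,r1:8,r2:Add1,r3:64,r4:Add2,r5:Mul2
cycle 12: CDB Add1=104 // r0:112,r1:8,r2:104,r3:64,r4:Add2,r5:Mul2
cycle 13: - // r0:112,r1:8,r2:104,r3:64,r4:Add2,r5:Mul2
cycle 14: CDB Mul1=1568 // r0:112,r1:8,r2:104,r3:64,r4:Add2,r5:Mul2

STATUS = TAG Add2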